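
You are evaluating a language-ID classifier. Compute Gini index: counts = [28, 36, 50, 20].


Probabilities: [28/134, 36/134, 50/134, 20/134] ≈ [0.209, 0.2687, 0.3731, 0.1493]
Σpᵢ² = (784 + 1296 + 2500 + 400)/134² = 4980/17956
Gini = 1 - Σpᵢ² = 1 - 4980/17956 = 0.7227

0.7227


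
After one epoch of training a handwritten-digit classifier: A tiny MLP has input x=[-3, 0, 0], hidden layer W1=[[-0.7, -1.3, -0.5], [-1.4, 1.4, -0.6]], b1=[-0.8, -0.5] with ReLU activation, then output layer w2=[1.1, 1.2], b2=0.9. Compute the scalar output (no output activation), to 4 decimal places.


z1[0] = (-0.7)·(-3) + (-1.3)·(0) + (-0.5)·(0) - 0.8 = 1.3
z1[1] = (-1.4)·(-3) + (1.4)·(0) + (-0.6)·(0) - 0.5 = 3.7
h = ReLU(z1) = [1.3, 3.7]
output = (1.1)·(1.3) + (1.2)·(3.7) + 0.9 = 6.77

6.77


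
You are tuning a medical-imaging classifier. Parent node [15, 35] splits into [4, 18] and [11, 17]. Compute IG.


Parent = [15, 35], H_parent = 0.8813
H_left = 0.684 (n=22), H_right = 0.9666 (n=28)
H_children = (22/50)·0.684 + (28/50)·0.9666 = 0.8423
IG = 0.8813 - 0.8423 = 0.039

0.039


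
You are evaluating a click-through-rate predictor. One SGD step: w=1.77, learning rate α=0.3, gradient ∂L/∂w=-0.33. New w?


w_new = w - α·∇
= 1.77 - 0.3·-0.33
= 1.77 + 0.099
= 1.869

1.869


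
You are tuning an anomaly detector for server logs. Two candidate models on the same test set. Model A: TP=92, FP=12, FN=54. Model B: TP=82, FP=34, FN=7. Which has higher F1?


Model A: P=92/104=0.8846, R=92/146=0.6301, F1=2PR/(P+R)=2TP/(2TP+FP+FN)=184/250=0.736
Model B: P=82/116=0.7069, R=82/89=0.9213, F1=2PR/(P+R)=2TP/(2TP+FP+FN)=164/205=0.8
0.736 < 0.8 → Model B

Model B


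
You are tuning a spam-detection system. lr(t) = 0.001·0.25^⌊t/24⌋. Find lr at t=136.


n_drops = ⌊136/24⌋ = 5
lr = 0.001·0.25^5 = 0.001·0.0009765625 = 0.0000009765625

0.0000009765625


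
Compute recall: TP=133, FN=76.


Recall = TP/(TP+FN)
= 133/(133+76)
= 133/209 = 63.64%

63.64%


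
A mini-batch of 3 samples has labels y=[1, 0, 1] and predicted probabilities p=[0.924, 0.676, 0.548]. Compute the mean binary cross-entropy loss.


L[0] = -ln(0.924) = 0.079
L[1] = -ln(1-0.676) = -ln(0.324) = 1.127
L[2] = -ln(0.548) = 0.6015
mean = (0.079 + 1.127 + 0.6015)/3 = 0.6025

0.6025


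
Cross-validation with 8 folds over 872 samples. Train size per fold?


Fold size = 872/8 = 109
Training per fold = 872 - 109 = 763

763


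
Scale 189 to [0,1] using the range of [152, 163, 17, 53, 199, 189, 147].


min=17, max=199
(189-17)/(199-17) = 172/182 = 0.9451

0.9451


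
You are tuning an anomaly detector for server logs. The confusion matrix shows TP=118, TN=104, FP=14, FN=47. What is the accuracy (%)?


Accuracy = (TP+TN)/(TP+TN+FP+FN)
= (118+104)/(283)
= 222/283 = 78.45%

78.45%


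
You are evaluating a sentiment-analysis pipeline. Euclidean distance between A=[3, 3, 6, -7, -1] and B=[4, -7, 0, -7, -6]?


d = √((3-4)² + (3+ 7)² + (6-0)² + (-7+ 7)² + (-1+ 6)²)
  = √(1 + 100 + 36 + 0 + 25)
  = √162 = 12.7279

12.7279


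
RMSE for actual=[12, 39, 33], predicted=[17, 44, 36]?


MSE = 59/3 = 19.6667
RMSE = √(59/3) = 4.4347

4.4347


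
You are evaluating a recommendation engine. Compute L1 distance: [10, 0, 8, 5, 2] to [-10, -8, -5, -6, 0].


d = |10+ 10| + |0+ 8| + |8+ 5| + |5+ 6| + |2-0|
  = 20 + 8 + 13 + 11 + 2
  = 54

54


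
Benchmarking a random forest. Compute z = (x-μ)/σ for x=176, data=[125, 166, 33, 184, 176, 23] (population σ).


μ = 117.8333, σ = 66.2355
z = (176 - 117.8333)/66.2355 = 0.8782

0.8782


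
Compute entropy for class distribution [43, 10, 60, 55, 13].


Probabilities: [43/181, 10/181, 60/181, 55/181, 13/181] ≈ [0.2376, 0.0552, 0.3315, 0.3039, 0.0718]
H = -((43/181)·log₂(43/181) + (10/181)·log₂(10/181) + (60/181)·log₂(60/181) + (55/181)·log₂(55/181) + (13/181)·log₂(13/181))
  = 2.0466 bits

2.0466 bits


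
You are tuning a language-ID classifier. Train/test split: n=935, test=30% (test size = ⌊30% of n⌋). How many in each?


Test = ⌊935·30/100⌋ = 280
Train = 935 - 280 = 655

Train: 655, Test: 280


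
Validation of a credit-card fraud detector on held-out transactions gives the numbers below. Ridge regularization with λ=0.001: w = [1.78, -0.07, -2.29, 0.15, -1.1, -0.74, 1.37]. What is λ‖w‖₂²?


‖w‖₂² = (1.78)² + (-0.07)² + (-2.29)² + (0.15)² + (-1.1)² + (-0.74)² + (1.37)²
     = 3.1684 + 0.0049 + 5.2441 + 0.0225 + 1.21 + 0.5476 + 1.8769
     = 12.0744
λ·‖w‖₂² = 0.001·12.0744 = 0.012074

0.012074


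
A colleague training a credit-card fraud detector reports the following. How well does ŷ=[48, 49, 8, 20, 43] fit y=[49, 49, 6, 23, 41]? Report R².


ȳ = 33.6
SS_res = Σ(y-ŷ)² = 18
SS_tot = Σ(y-ȳ)² = 1403.2
R² = 1 - SS_res/SS_tot = 1 - 0.0128 = 0.9872

0.9872


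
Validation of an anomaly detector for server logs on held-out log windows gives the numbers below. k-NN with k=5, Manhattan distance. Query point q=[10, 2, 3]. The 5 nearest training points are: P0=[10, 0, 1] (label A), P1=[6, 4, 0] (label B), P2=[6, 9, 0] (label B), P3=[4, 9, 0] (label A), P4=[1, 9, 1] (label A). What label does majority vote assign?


d(q,P0) = 4  (label A)
d(q,P1) = 9  (label B)
d(q,P2) = 14  (label B)
d(q,P3) = 16  (label A)
d(q,P4) = 18  (label A)
Votes: A=3, B=2
Majority → A

A


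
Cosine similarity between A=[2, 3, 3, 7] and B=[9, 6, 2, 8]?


A·B = 2·9 + 3·6 + 3·2 + 7·8 = 98
‖A‖ = √71 = 8.4261, ‖B‖ = √185 = 13.6015
cos = 98/(√71·√185) = 98/√13135 = 0.8551

0.8551


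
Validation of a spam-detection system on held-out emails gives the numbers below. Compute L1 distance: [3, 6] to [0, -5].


d = |3-0| + |6+ 5|
  = 3 + 11
  = 14

14


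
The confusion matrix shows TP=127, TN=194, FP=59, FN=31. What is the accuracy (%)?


Accuracy = (TP+TN)/(TP+TN+FP+FN)
= (127+194)/(411)
= 321/411 = 78.1%

78.1%


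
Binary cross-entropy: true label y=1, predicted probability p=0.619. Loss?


BCE = -[y·ln(p) + (1-y)·ln(1-p)]
= -1·ln(0.619) - 0
= -ln(0.619) = 0.4797

0.4797


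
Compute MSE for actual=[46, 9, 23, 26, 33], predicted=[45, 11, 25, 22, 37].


Squared errors: (46-45)²=1, (9-11)²=4, (23-25)²=4, (26-22)²=16, (33-37)²=16
Sum = 41
MSE = 41/5 = 41/5

41/5


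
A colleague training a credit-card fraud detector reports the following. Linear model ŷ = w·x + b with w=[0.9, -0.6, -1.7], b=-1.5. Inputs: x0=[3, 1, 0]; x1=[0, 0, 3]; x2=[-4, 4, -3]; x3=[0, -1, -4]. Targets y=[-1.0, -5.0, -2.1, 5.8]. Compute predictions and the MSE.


ŷ0 = (0.9)·(3) + (-0.6)·(1) + (-1.7)·(0) - 1.5 = 0.6
ŷ1 = (0.9)·(0) + (-0.6)·(0) + (-1.7)·(3) - 1.5 = -6.6
ŷ2 = (0.9)·(-4) + (-0.6)·(4) + (-1.7)·(-3) - 1.5 = -2.4
ŷ3 = (0.9)·(0) + (-0.6)·(-1) + (-1.7)·(-4) - 1.5 = 5.9
errors² = [2.56, 2.56, 0.09, 0.01]
MSE = 5.2200/4 = 1.305

1.305


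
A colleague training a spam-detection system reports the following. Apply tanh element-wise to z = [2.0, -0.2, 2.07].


tanh(2.0) = 0.964
tanh(-0.2) = -0.1974
tanh(2.07) = 0.9687
result = [0.964, -0.1974, 0.9687]

[0.964, -0.1974, 0.9687]


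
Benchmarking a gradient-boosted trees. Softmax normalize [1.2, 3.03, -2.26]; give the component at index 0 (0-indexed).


Exponentials: e^1.2=3.3201, e^3.03=20.6972, e^-2.26=0.1044
Sum = 24.1217
Softmax = [0.1376, 0.858, 0.0043]
p[0] = 3.3201/24.1217 = 0.1376

0.1376


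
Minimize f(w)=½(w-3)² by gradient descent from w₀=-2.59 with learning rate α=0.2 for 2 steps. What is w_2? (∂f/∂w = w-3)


step 1: grad = -2.59-3 = -5.59; w = -2.59 - 0.2·(-5.59) = -1.472
step 2: grad = -1.472-3 = -4.472; w = -1.472 - 0.2·(-4.472) = -0.5776

-0.5776


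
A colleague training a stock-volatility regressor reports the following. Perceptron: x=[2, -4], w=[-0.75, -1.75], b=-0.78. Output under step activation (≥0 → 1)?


z = (2)·(-0.75) + (-4)·(-1.75) - 0.78
  = 4.72
step(z) = 1 (z≥0)

1


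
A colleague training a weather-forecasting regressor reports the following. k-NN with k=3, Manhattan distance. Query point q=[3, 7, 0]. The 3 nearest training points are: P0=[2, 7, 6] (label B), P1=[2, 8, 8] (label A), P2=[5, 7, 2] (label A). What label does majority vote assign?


d(q,P0) = 7  (label B)
d(q,P1) = 10  (label A)
d(q,P2) = 4  (label A)
Votes: A=2, B=1
Majority → A

A


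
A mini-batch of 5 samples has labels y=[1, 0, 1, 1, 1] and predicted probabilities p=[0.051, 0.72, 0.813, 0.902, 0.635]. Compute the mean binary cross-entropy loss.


L[0] = -ln(0.051) = 2.9759
L[1] = -ln(1-0.72) = -ln(0.28) = 1.273
L[2] = -ln(0.813) = 0.207
L[3] = -ln(0.902) = 0.1031
L[4] = -ln(0.635) = 0.4541
mean = (2.9759 + 1.273 + 0.207 + 0.1031 + 0.4541)/5 = 1.0026

1.0026


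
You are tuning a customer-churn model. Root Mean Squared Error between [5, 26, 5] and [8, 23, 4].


MSE = 19/3 = 6.3333
RMSE = √(19/3) = 2.5166

2.5166


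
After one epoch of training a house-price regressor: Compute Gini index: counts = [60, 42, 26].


Probabilities: [60/128, 42/128, 26/128] ≈ [0.4688, 0.3281, 0.2031]
Σpᵢ² = (3600 + 1764 + 676)/128² = 6040/16384
Gini = 1 - Σpᵢ² = 1 - 6040/16384 = 0.6313

0.6313


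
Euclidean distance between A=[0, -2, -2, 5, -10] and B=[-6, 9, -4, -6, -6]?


d = √((0+ 6)² + (-2-9)² + (-2+ 4)² + (5+ 6)² + (-10+ 6)²)
  = √(36 + 121 + 4 + 121 + 16)
  = √298 = 17.2627

17.2627


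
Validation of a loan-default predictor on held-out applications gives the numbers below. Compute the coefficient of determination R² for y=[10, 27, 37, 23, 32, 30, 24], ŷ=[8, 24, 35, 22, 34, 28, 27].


ȳ = 26.1429
SS_res = Σ(y-ŷ)² = 35
SS_tot = Σ(y-ȳ)² = 442.86
R² = 1 - SS_res/SS_tot = 1 - 0.079 = 0.921

0.921


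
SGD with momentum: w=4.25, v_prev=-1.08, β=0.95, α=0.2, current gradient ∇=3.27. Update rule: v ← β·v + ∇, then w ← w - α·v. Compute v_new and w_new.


v_new = 0.95·-1.08 + 3.27 = -1.026 + 3.27 = 2.244
w_new = 4.25 - 0.2·2.244 = 4.25 - 0.4488 = 3.8012

v_new=2.244, w_new=3.8012


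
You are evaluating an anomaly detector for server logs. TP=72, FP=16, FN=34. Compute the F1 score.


Precision = 72/88 = 0.8182
Recall = 72/106 = 0.6792
F1 = 2·P·R/(P+R) = 2·TP/(2·TP+FP+FN) = 144/(144+16+34) = 144/194 = 0.7423

0.7423


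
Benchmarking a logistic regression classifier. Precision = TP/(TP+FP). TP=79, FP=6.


Precision = TP/(TP+FP)
= 79/(79+6)
= 79/85 = 92.94%

92.94%


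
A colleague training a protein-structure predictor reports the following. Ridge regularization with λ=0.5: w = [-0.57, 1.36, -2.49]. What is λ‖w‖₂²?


‖w‖₂² = (-0.57)² + (1.36)² + (-2.49)²
     = 0.3249 + 1.8496 + 6.2001
     = 8.3746
λ·‖w‖₂² = 0.5·8.3746 = 4.1873

4.1873


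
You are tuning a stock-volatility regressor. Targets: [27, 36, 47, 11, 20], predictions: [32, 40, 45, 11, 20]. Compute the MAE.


Absolute errors: |27-32|=5, |36-40|=4, |47-45|=2, |11-11|=0, |20-20|=0
Sum = 11
MAE = 11/5 = 11/5

11/5


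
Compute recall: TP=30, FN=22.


Recall = TP/(TP+FN)
= 30/(30+22)
= 30/52 = 57.69%

57.69%


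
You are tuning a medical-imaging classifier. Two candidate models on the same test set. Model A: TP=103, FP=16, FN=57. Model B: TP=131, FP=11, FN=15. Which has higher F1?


Model A: P=103/119=0.8655, R=103/160=0.6438, F1=2PR/(P+R)=2TP/(2TP+FP+FN)=206/279=0.7384
Model B: P=131/142=0.9225, R=131/146=0.8973, F1=2PR/(P+R)=2TP/(2TP+FP+FN)=262/288=0.9097
0.7384 < 0.9097 → Model B

Model B


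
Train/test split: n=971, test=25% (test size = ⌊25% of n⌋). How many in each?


Test = ⌊971·25/100⌋ = 242
Train = 971 - 242 = 729

Train: 729, Test: 242


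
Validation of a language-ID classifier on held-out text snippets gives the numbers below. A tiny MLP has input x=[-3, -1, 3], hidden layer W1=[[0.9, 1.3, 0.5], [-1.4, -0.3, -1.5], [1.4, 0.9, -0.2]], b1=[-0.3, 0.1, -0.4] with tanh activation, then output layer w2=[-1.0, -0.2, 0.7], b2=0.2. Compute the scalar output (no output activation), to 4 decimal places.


z1[0] = (0.9)·(-3) + (1.3)·(-1) + (0.5)·(3) - 0.3 = -2.8
z1[1] = (-1.4)·(-3) + (-0.3)·(-1) + (-1.5)·(3) + 0.1 = 0.1
z1[2] = (1.4)·(-3) + (0.9)·(-1) + (-0.2)·(3) - 0.4 = -6.1
h = tanh(z1) = [-0.9926, 0.0997, -1.0]
output = (-1.0)·(-0.9926) + (-0.2)·(0.0997) + (0.7)·(-1.0) + 0.2 = 0.4727

0.4727


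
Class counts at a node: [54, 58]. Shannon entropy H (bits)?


Probabilities: [54/112, 58/112] ≈ [0.4821, 0.5179]
H = -((54/112)·log₂(54/112) + (58/112)·log₂(58/112))
  = 0.9991 bits

0.9991 bits


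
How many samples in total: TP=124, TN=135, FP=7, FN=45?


Total = TP + TN + FP + FN
= 124 + 135 + 7 + 45
= 311
(Predicted positive: 131, predicted negative: 180)

311


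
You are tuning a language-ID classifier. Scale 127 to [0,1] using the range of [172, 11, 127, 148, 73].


min=11, max=172
(127-11)/(172-11) = 116/161 = 0.7205

0.7205


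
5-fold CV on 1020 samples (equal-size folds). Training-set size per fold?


Fold size = 1020/5 = 204
Training per fold = 1020 - 204 = 816

816


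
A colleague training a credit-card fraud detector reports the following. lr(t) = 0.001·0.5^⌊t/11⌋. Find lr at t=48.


n_drops = ⌊48/11⌋ = 4
lr = 0.001·0.5^4 = 0.001·0.0625 = 0.0000625

0.0000625


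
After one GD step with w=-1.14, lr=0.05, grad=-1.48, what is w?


w_new = w - α·∇
= -1.14 - 0.05·-1.48
= -1.14 + 0.074
= -1.066

-1.066


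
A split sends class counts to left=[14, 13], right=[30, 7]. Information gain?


Parent = [44, 20], H_parent = 0.896
H_left = 0.999 (n=27), H_right = 0.6998 (n=37)
H_children = (27/64)·0.999 + (37/64)·0.6998 = 0.826
IG = 0.896 - 0.826 = 0.07

0.07


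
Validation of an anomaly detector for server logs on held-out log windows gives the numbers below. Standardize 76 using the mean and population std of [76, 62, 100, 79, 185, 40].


μ = 90.3333, σ = 46.0531
z = (76 - 90.3333)/46.0531 = -0.3112

-0.3112


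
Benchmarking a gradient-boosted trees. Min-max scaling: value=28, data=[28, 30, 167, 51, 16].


min=16, max=167
(28-16)/(167-16) = 12/151 = 0.0795

0.0795


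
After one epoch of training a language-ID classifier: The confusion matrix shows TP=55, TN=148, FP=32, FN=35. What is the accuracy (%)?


Accuracy = (TP+TN)/(TP+TN+FP+FN)
= (55+148)/(270)
= 203/270 = 75.19%

75.19%


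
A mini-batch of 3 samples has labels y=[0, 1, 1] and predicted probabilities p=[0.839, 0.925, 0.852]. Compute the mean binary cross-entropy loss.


L[0] = -ln(1-0.839) = -ln(0.161) = 1.8264
L[1] = -ln(0.925) = 0.078
L[2] = -ln(0.852) = 0.1602
mean = (1.8264 + 0.078 + 0.1602)/3 = 0.6882

0.6882


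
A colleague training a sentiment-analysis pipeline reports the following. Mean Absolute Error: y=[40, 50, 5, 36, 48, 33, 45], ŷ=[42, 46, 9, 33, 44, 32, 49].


Absolute errors: |40-42|=2, |50-46|=4, |5-9|=4, |36-33|=3, |48-44|=4, |33-32|=1, |45-49|=4
Sum = 22
MAE = 22/7 = 22/7

22/7


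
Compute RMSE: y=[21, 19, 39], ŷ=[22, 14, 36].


MSE = 35/3 = 11.6667
RMSE = √(35/3) = 3.4157

3.4157


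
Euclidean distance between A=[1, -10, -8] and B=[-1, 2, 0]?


d = √((1+ 1)² + (-10-2)² + (-8-0)²)
  = √(4 + 144 + 64)
  = √212 = 14.5602

14.5602


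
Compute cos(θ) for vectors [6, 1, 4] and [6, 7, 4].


A·B = 6·6 + 1·7 + 4·4 = 59
‖A‖ = √53 = 7.2801, ‖B‖ = √101 = 10.0499
cos = 59/(√53·√101) = 59/√5353 = 0.8064

0.8064


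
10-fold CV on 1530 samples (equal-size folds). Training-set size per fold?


Fold size = 1530/10 = 153
Training per fold = 1530 - 153 = 1377

1377


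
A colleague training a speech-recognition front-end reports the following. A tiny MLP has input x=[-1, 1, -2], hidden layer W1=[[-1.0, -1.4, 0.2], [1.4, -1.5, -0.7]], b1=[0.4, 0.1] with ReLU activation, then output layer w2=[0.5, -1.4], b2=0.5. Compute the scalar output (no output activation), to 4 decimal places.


z1[0] = (-1.0)·(-1) + (-1.4)·(1) + (0.2)·(-2) + 0.4 = -0.4
z1[1] = (1.4)·(-1) + (-1.5)·(1) + (-0.7)·(-2) + 0.1 = -1.4
h = ReLU(z1) = [0.0, 0.0]
output = (0.5)·(0.0) + (-1.4)·(0.0) + 0.5 = 0.5

0.5


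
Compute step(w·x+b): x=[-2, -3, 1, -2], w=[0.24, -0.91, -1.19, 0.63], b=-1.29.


z = (-2)·(0.24) + (-3)·(-0.91) + (1)·(-1.19) + (-2)·(0.63) - 1.29
  = -1.49
step(z) = 0 (z<0)

0


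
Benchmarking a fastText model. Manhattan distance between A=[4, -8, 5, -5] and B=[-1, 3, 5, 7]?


d = |4+ 1| + |-8-3| + |5-5| + |-5-7|
  = 5 + 11 + 0 + 12
  = 28

28


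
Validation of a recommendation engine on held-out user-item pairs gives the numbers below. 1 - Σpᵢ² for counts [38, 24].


Probabilities: [38/62, 24/62] ≈ [0.6129, 0.3871]
Σpᵢ² = (1444 + 576)/62² = 2020/3844
Gini = 1 - Σpᵢ² = 1 - 2020/3844 = 0.4745

0.4745


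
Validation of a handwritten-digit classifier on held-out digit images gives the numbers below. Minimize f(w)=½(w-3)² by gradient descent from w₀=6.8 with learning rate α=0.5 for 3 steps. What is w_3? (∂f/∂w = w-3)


step 1: grad = 6.8-3 = 3.8; w = 6.8 - 0.5·(3.8) = 4.9
step 2: grad = 4.9-3 = 1.9; w = 4.9 - 0.5·(1.9) = 3.95
step 3: grad = 3.95-3 = 0.95; w = 3.95 - 0.5·(0.95) = 3.475

3.475


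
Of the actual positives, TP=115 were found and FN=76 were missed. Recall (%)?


Recall = TP/(TP+FN)
= 115/(115+76)
= 115/191 = 60.21%

60.21%


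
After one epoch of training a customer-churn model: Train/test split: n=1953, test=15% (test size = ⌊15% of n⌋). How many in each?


Test = ⌊1953·15/100⌋ = 292
Train = 1953 - 292 = 1661

Train: 1661, Test: 292


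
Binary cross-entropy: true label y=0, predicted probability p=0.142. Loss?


BCE = -[y·ln(p) + (1-y)·ln(1-p)]
= -0 - 1·ln(1-0.142)
= -ln(0.858) = 0.1532

0.1532


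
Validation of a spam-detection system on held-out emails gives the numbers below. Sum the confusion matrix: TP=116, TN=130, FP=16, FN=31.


Total = TP + TN + FP + FN
= 116 + 130 + 16 + 31
= 293
(Predicted positive: 132, predicted negative: 161)

293


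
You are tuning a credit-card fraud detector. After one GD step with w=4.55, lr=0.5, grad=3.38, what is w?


w_new = w - α·∇
= 4.55 - 0.5·3.38
= 4.55 - 1.69
= 2.86

2.86


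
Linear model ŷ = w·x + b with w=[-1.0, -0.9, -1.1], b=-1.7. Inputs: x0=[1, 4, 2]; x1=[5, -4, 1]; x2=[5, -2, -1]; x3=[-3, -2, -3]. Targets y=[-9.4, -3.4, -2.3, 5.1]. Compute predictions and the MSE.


ŷ0 = (-1.0)·(1) + (-0.9)·(4) + (-1.1)·(2) - 1.7 = -8.5
ŷ1 = (-1.0)·(5) + (-0.9)·(-4) + (-1.1)·(1) - 1.7 = -4.2
ŷ2 = (-1.0)·(5) + (-0.9)·(-2) + (-1.1)·(-1) - 1.7 = -3.8
ŷ3 = (-1.0)·(-3) + (-0.9)·(-2) + (-1.1)·(-3) - 1.7 = 6.4
errors² = [0.81, 0.64, 2.25, 1.69]
MSE = 5.3900/4 = 1.3475

1.3475


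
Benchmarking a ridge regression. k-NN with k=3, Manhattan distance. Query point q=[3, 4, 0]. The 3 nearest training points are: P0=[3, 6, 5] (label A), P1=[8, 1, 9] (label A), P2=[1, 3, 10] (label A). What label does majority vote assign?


d(q,P0) = 7  (label A)
d(q,P1) = 17  (label A)
d(q,P2) = 13  (label A)
Votes: A=3, B=0
Majority → A

A


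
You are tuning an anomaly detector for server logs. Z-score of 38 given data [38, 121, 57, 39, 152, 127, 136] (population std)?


μ = 95.7143, σ = 45.4429
z = (38 - 95.7143)/45.4429 = -1.27

-1.27


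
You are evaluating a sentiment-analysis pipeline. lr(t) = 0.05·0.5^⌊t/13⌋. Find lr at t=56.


n_drops = ⌊56/13⌋ = 4
lr = 0.05·0.5^4 = 0.05·0.0625 = 0.003125

0.003125


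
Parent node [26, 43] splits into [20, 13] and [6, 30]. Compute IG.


Parent = [26, 43], H_parent = 0.9558
H_left = 0.9673 (n=33), H_right = 0.65 (n=36)
H_children = (33/69)·0.9673 + (36/69)·0.65 = 0.8018
IG = 0.9558 - 0.8018 = 0.154

0.154


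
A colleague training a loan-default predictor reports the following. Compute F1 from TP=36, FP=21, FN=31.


Precision = 36/57 = 0.6316
Recall = 36/67 = 0.5373
F1 = 2·P·R/(P+R) = 2·TP/(2·TP+FP+FN) = 72/(72+21+31) = 72/124 = 0.5806

0.5806


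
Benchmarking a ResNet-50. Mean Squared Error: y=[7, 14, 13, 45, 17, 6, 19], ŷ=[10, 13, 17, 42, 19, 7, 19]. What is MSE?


Squared errors: (7-10)²=9, (14-13)²=1, (13-17)²=16, (45-42)²=9, (17-19)²=4, (6-7)²=1, (19-19)²=0
Sum = 40
MSE = 40/7 = 40/7

40/7


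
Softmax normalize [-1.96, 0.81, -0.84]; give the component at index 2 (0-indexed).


Exponentials: e^-1.96=0.1409, e^0.81=2.2479, e^-0.84=0.4317
Sum = 2.8205
Softmax = [0.0499, 0.797, 0.1531]
p[2] = 0.4317/2.8205 = 0.1531

0.1531


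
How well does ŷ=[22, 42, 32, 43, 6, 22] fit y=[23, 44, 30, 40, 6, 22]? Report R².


ȳ = 27.5
SS_res = Σ(y-ŷ)² = 18
SS_tot = Σ(y-ȳ)² = 947.5
R² = 1 - SS_res/SS_tot = 1 - 0.019 = 0.981

0.981


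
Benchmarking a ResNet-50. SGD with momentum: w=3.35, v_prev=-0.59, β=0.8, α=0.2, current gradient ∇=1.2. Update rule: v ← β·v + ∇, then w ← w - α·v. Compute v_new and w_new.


v_new = 0.8·-0.59 + 1.2 = -0.472 + 1.2 = 0.728
w_new = 3.35 - 0.2·0.728 = 3.35 - 0.1456 = 3.2044

v_new=0.728, w_new=3.2044


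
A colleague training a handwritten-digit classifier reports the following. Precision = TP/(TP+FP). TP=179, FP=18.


Precision = TP/(TP+FP)
= 179/(179+18)
= 179/197 = 90.86%

90.86%


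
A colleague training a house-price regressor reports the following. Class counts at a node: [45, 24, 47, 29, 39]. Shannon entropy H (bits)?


Probabilities: [45/184, 24/184, 47/184, 29/184, 39/184] ≈ [0.2446, 0.1304, 0.2554, 0.1576, 0.212]
H = -((45/184)·log₂(45/184) + (24/184)·log₂(24/184) + (47/184)·log₂(47/184) + (29/184)·log₂(29/184) + (39/184)·log₂(39/184))
  = 2.2776 bits

2.2776 bits


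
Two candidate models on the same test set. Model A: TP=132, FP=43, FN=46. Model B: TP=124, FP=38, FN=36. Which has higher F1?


Model A: P=132/175=0.7543, R=132/178=0.7416, F1=2PR/(P+R)=2TP/(2TP+FP+FN)=264/353=0.7479
Model B: P=124/162=0.7654, R=124/160=0.775, F1=2PR/(P+R)=2TP/(2TP+FP+FN)=248/322=0.7702
0.7479 < 0.7702 → Model B

Model B


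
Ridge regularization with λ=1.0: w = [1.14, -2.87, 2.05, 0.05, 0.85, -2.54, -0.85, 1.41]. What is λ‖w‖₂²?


‖w‖₂² = (1.14)² + (-2.87)² + (2.05)² + (0.05)² + (0.85)² + (-2.54)² + (-0.85)² + (1.41)²
     = 1.2996 + 8.2369 + 4.2025 + 0.0025 + 0.7225 + 6.4516 + 0.7225 + 1.9881
     = 23.6262
λ·‖w‖₂² = 1.0·23.6262 = 23.6262

23.6262


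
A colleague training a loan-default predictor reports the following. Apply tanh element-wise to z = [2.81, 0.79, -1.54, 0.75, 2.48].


tanh(2.81) = 0.9928
tanh(0.79) = 0.6584
tanh(-1.54) = -0.9121
tanh(0.75) = 0.6351
tanh(2.48) = 0.9861
result = [0.9928, 0.6584, -0.9121, 0.6351, 0.9861]

[0.9928, 0.6584, -0.9121, 0.6351, 0.9861]


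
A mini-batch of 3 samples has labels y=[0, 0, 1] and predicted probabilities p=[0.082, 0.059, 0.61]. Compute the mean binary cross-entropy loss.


L[0] = -ln(1-0.082) = -ln(0.918) = 0.0856
L[1] = -ln(1-0.059) = -ln(0.941) = 0.0608
L[2] = -ln(0.61) = 0.4943
mean = (0.0856 + 0.0608 + 0.4943)/3 = 0.2136

0.2136


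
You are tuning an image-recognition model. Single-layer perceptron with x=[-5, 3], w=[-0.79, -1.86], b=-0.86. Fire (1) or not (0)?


z = (-5)·(-0.79) + (3)·(-1.86) - 0.86
  = -2.49
step(z) = 0 (z<0)

0


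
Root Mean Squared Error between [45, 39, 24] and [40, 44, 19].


MSE = 75/3 = 25
RMSE = √(75/3) = 5.0

5.0


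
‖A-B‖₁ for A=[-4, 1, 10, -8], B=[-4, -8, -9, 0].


d = |-4+ 4| + |1+ 8| + |10+ 9| + |-8-0|
  = 0 + 9 + 19 + 8
  = 36

36


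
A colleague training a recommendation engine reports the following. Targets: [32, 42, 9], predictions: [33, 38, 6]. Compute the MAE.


Absolute errors: |32-33|=1, |42-38|=4, |9-6|=3
Sum = 8
MAE = 8/3 = 8/3

8/3


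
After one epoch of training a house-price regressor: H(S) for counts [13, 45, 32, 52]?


Probabilities: [13/142, 45/142, 32/142, 52/142] ≈ [0.0915, 0.3169, 0.2254, 0.3662]
H = -((13/142)·log₂(13/142) + (45/142)·log₂(45/142) + (32/142)·log₂(32/142) + (52/142)·log₂(52/142))
  = 1.8564 bits

1.8564 bits


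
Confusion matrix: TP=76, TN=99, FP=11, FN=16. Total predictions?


Total = TP + TN + FP + FN
= 76 + 99 + 11 + 16
= 202
(Predicted positive: 87, predicted negative: 115)

202


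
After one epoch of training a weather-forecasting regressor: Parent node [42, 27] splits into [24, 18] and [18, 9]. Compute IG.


Parent = [42, 27], H_parent = 0.9656
H_left = 0.9852 (n=42), H_right = 0.9183 (n=27)
H_children = (42/69)·0.9852 + (27/69)·0.9183 = 0.959
IG = 0.9656 - 0.959 = 0.0066

0.0066


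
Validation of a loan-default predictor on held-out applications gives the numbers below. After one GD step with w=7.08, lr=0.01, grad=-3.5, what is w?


w_new = w - α·∇
= 7.08 - 0.01·-3.5
= 7.08 + 0.035
= 7.115

7.115


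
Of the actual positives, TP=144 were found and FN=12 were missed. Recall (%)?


Recall = TP/(TP+FN)
= 144/(144+12)
= 144/156 = 92.31%

92.31%


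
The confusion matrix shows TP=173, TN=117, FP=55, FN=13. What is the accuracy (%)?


Accuracy = (TP+TN)/(TP+TN+FP+FN)
= (173+117)/(358)
= 290/358 = 81.01%

81.01%


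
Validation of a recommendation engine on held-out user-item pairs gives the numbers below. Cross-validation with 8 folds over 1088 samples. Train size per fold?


Fold size = 1088/8 = 136
Training per fold = 1088 - 136 = 952

952


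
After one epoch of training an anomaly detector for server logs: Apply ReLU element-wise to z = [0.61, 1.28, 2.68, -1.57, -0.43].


ReLU(0.61) = max(0, 0.61) = 0.61
ReLU(1.28) = max(0, 1.28) = 1.28
ReLU(2.68) = max(0, 2.68) = 2.68
ReLU(-1.57) = max(0, -1.57) = 0.0
ReLU(-0.43) = max(0, -0.43) = 0.0
result = [0.61, 1.28, 2.68, 0.0, 0.0]

[0.61, 1.28, 2.68, 0.0, 0.0]


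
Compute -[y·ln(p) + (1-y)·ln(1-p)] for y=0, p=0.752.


BCE = -[y·ln(p) + (1-y)·ln(1-p)]
= -0 - 1·ln(1-0.752)
= -ln(0.248) = 1.3943

1.3943


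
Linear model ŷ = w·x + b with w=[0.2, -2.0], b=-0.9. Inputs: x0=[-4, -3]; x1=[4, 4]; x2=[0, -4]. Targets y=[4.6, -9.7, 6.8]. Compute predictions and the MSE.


ŷ0 = (0.2)·(-4) + (-2.0)·(-3) - 0.9 = 4.3
ŷ1 = (0.2)·(4) + (-2.0)·(4) - 0.9 = -8.1
ŷ2 = (0.2)·(0) + (-2.0)·(-4) - 0.9 = 7.1
errors² = [0.09, 2.56, 0.09]
MSE = 2.7400/3 = 0.9133

0.9133


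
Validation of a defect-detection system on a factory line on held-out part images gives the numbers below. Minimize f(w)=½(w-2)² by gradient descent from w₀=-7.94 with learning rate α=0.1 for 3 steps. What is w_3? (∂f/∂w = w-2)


step 1: grad = -7.94-2 = -9.94; w = -7.94 - 0.1·(-9.94) = -6.946
step 2: grad = -6.946-2 = -8.946; w = -6.946 - 0.1·(-8.946) = -6.0514
step 3: grad = -6.0514-2 = -8.0514; w = -6.0514 - 0.1·(-8.0514) = -5.24626

-5.24626


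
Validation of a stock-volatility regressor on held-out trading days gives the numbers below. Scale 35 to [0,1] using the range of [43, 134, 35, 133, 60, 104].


min=35, max=134
(35-35)/(134-35) = 0/99 = 0.0

0.0


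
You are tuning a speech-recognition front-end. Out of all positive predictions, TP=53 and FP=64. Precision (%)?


Precision = TP/(TP+FP)
= 53/(53+64)
= 53/117 = 45.3%

45.3%


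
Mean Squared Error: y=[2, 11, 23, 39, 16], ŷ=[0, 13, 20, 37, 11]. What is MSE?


Squared errors: (2-0)²=4, (11-13)²=4, (23-20)²=9, (39-37)²=4, (16-11)²=25
Sum = 46
MSE = 46/5 = 46/5

46/5


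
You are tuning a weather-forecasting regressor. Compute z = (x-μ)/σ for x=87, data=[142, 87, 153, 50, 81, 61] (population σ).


μ = 95.6667, σ = 38.7542
z = (87 - 95.6667)/38.7542 = -0.2236

-0.2236


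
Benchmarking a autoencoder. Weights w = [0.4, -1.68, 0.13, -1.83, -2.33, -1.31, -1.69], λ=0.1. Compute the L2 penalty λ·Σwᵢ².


‖w‖₂² = (0.4)² + (-1.68)² + (0.13)² + (-1.83)² + (-2.33)² + (-1.31)² + (-1.69)²
     = 0.16 + 2.8224 + 0.0169 + 3.3489 + 5.4289 + 1.7161 + 2.8561
     = 16.3493
λ·‖w‖₂² = 0.1·16.3493 = 1.63493

1.63493


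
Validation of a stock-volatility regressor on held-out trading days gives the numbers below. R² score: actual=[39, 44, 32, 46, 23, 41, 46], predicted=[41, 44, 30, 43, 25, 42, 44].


ȳ = 38.7143
SS_res = Σ(y-ŷ)² = 26
SS_tot = Σ(y-ȳ)² = 431.43
R² = 1 - SS_res/SS_tot = 1 - 0.0603 = 0.9397

0.9397


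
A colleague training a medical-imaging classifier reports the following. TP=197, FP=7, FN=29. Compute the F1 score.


Precision = 197/204 = 0.9657
Recall = 197/226 = 0.8717
F1 = 2·P·R/(P+R) = 2·TP/(2·TP+FP+FN) = 394/(394+7+29) = 394/430 = 0.9163

0.9163


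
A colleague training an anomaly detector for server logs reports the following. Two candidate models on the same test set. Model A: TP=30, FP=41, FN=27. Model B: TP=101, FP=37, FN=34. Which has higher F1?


Model A: P=30/71=0.4225, R=30/57=0.5263, F1=2PR/(P+R)=2TP/(2TP+FP+FN)=60/128=0.4688
Model B: P=101/138=0.7319, R=101/135=0.7481, F1=2PR/(P+R)=2TP/(2TP+FP+FN)=202/273=0.7399
0.4688 < 0.7399 → Model B

Model B


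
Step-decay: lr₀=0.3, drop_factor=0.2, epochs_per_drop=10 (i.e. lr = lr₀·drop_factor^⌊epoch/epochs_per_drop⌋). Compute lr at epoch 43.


n_drops = ⌊43/10⌋ = 4
lr = 0.3·0.2^4 = 0.3·0.0016 = 0.00048

0.00048


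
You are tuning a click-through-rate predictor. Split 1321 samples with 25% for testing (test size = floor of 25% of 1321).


Test = ⌊1321·25/100⌋ = 330
Train = 1321 - 330 = 991

Train: 991, Test: 330


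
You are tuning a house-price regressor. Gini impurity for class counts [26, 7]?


Probabilities: [26/33, 7/33] ≈ [0.7879, 0.2121]
Σpᵢ² = (676 + 49)/33² = 725/1089
Gini = 1 - Σpᵢ² = 1 - 725/1089 = 0.3343

0.3343


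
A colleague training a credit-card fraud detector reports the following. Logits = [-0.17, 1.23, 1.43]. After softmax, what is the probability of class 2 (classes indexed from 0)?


Exponentials: e^-0.17=0.8437, e^1.23=3.4212, e^1.43=4.1787
Sum = 8.4436
Softmax = [0.0999, 0.4052, 0.4949]
p[2] = 4.1787/8.4436 = 0.4949

0.4949


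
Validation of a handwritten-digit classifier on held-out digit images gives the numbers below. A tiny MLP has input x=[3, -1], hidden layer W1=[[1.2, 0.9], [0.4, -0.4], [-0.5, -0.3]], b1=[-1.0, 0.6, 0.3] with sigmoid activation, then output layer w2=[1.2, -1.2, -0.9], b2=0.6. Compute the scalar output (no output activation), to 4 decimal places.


z1[0] = (1.2)·(3) + (0.9)·(-1) - 1.0 = 1.7
z1[1] = (0.4)·(3) + (-0.4)·(-1) + 0.6 = 2.2
z1[2] = (-0.5)·(3) + (-0.3)·(-1) + 0.3 = -0.9
h = sigmoid(z1) = [0.8455, 0.9002, 0.2891]
output = (1.2)·(0.8455) + (-1.2)·(0.9002) + (-0.9)·(0.2891) + 0.6 = 0.2742

0.2742


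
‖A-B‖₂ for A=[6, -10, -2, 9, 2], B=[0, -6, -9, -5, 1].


d = √((6-0)² + (-10+ 6)² + (-2+ 9)² + (9+ 5)² + (2-1)²)
  = √(36 + 16 + 49 + 196 + 1)
  = √298 = 17.2627

17.2627


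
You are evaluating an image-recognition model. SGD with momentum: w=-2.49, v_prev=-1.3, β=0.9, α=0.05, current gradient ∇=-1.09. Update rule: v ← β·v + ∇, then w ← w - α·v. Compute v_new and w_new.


v_new = 0.9·-1.3 - 1.09 = -1.17 - 1.09 = -2.26
w_new = -2.49 - 0.05·-2.26 = -2.49 + 0.113 = -2.377

v_new=-2.26, w_new=-2.377


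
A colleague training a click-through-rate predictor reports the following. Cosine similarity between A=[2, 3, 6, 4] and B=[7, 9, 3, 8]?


A·B = 2·7 + 3·9 + 6·3 + 4·8 = 91
‖A‖ = √65 = 8.0623, ‖B‖ = √203 = 14.2478
cos = 91/(√65·√203) = 91/√13195 = 0.7922

0.7922


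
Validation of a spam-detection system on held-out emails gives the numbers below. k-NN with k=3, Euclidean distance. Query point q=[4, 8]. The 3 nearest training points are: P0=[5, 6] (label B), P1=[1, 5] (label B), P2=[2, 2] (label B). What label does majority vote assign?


d(q,P0) = 2.2361  (label B)
d(q,P1) = 4.2426  (label B)
d(q,P2) = 6.3246  (label B)
Votes: A=0, B=3
Majority → B

B


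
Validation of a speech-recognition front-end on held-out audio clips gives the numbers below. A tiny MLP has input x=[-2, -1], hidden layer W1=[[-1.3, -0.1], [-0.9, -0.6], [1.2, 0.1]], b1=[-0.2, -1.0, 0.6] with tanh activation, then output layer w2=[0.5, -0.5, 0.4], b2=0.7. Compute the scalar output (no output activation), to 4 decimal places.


z1[0] = (-1.3)·(-2) + (-0.1)·(-1) - 0.2 = 2.5
z1[1] = (-0.9)·(-2) + (-0.6)·(-1) - 1.0 = 1.4
z1[2] = (1.2)·(-2) + (0.1)·(-1) + 0.6 = -1.9
h = tanh(z1) = [0.9866, 0.8854, -0.9562]
output = (0.5)·(0.9866) + (-0.5)·(0.8854) + (0.4)·(-0.9562) + 0.7 = 0.3681

0.3681


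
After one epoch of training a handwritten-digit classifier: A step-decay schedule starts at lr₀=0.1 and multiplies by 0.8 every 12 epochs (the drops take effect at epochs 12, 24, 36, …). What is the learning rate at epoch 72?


n_drops = ⌊72/12⌋ = 6
lr = 0.1·0.8^6 = 0.1·0.262144 = 0.0262144

0.0262144


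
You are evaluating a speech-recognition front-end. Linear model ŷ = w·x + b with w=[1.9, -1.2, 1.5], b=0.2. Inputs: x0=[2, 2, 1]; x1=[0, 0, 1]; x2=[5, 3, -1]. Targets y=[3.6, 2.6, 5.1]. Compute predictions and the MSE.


ŷ0 = (1.9)·(2) + (-1.2)·(2) + (1.5)·(1) + 0.2 = 3.1
ŷ1 = (1.9)·(0) + (-1.2)·(0) + (1.5)·(1) + 0.2 = 1.7
ŷ2 = (1.9)·(5) + (-1.2)·(3) + (1.5)·(-1) + 0.2 = 4.6
errors² = [0.25, 0.81, 0.25]
MSE = 1.3100/3 = 0.4367

0.4367


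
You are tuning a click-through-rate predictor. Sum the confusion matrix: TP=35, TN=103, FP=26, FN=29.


Total = TP + TN + FP + FN
= 35 + 103 + 26 + 29
= 193
(Predicted positive: 61, predicted negative: 132)

193


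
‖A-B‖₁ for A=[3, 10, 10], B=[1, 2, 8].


d = |3-1| + |10-2| + |10-8|
  = 2 + 8 + 2
  = 12

12


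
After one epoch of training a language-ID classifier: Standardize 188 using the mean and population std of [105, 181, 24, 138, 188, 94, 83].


μ = 116.1429, σ = 53.5202
z = (188 - 116.1429)/53.5202 = 1.3426

1.3426


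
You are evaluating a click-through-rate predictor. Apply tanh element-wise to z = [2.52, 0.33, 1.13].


tanh(2.52) = 0.9871
tanh(0.33) = 0.3185
tanh(1.13) = 0.811
result = [0.9871, 0.3185, 0.811]

[0.9871, 0.3185, 0.811]


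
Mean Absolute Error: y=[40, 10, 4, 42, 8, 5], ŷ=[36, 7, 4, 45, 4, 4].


Absolute errors: |40-36|=4, |10-7|=3, |4-4|=0, |42-45|=3, |8-4|=4, |5-4|=1
Sum = 15
MAE = 15/6 = 5/2

5/2


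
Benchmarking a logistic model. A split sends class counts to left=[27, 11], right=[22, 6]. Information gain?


Parent = [49, 17], H_parent = 0.8231
H_left = 0.868 (n=38), H_right = 0.7496 (n=28)
H_children = (38/66)·0.868 + (28/66)·0.7496 = 0.8178
IG = 0.8231 - 0.8178 = 0.0053

0.0053


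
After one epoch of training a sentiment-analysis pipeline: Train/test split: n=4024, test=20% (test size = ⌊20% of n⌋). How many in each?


Test = ⌊4024·20/100⌋ = 804
Train = 4024 - 804 = 3220

Train: 3220, Test: 804


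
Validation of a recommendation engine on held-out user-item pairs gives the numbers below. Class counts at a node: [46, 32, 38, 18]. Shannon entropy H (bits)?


Probabilities: [46/134, 32/134, 38/134, 18/134] ≈ [0.3433, 0.2388, 0.2836, 0.1343]
H = -((46/134)·log₂(46/134) + (32/134)·log₂(32/134) + (38/134)·log₂(38/134) + (18/134)·log₂(18/134))
  = 1.9276 bits

1.9276 bits


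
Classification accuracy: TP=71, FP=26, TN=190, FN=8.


Accuracy = (TP+TN)/(TP+TN+FP+FN)
= (71+190)/(295)
= 261/295 = 88.47%

88.47%


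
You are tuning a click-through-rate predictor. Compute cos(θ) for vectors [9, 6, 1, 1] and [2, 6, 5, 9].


A·B = 9·2 + 6·6 + 1·5 + 1·9 = 68
‖A‖ = √119 = 10.9087, ‖B‖ = √146 = 12.083
cos = 68/(√119·√146) = 68/√17374 = 0.5159

0.5159


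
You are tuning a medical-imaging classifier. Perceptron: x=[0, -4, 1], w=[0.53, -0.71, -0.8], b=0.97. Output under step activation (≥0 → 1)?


z = (0)·(0.53) + (-4)·(-0.71) + (1)·(-0.8) + 0.97
  = 3.01
step(z) = 1 (z≥0)

1


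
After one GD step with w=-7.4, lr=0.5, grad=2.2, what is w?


w_new = w - α·∇
= -7.4 - 0.5·2.2
= -7.4 - 1.1
= -8.5

-8.5


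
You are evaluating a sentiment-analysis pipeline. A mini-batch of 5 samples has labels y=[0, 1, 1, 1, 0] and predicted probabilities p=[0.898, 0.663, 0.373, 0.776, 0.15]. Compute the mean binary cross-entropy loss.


L[0] = -ln(1-0.898) = -ln(0.102) = 2.2828
L[1] = -ln(0.663) = 0.411
L[2] = -ln(0.373) = 0.9862
L[3] = -ln(0.776) = 0.2536
L[4] = -ln(1-0.15) = -ln(0.85) = 0.1625
mean = (2.2828 + 0.411 + 0.9862 + 0.2536 + 0.1625)/5 = 0.8192

0.8192


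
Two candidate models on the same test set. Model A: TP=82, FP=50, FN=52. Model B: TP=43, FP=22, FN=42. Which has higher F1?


Model A: P=82/132=0.6212, R=82/134=0.6119, F1=2PR/(P+R)=2TP/(2TP+FP+FN)=164/266=0.6165
Model B: P=43/65=0.6615, R=43/85=0.5059, F1=2PR/(P+R)=2TP/(2TP+FP+FN)=86/150=0.5733
0.6165 > 0.5733 → Model A

Model A


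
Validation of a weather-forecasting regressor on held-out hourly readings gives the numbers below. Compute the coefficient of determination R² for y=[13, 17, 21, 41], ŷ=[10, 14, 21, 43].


ȳ = 23
SS_res = Σ(y-ŷ)² = 22
SS_tot = Σ(y-ȳ)² = 464
R² = 1 - SS_res/SS_tot = 1 - 0.0474 = 0.9526

0.9526


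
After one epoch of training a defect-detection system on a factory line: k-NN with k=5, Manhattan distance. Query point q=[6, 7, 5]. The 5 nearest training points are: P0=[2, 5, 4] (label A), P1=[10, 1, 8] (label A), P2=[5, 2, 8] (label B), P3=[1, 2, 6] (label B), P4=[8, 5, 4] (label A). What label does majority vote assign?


d(q,P0) = 7  (label A)
d(q,P1) = 13  (label A)
d(q,P2) = 9  (label B)
d(q,P3) = 11  (label B)
d(q,P4) = 5  (label A)
Votes: A=3, B=2
Majority → A

A


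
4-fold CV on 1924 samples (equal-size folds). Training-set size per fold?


Fold size = 1924/4 = 481
Training per fold = 1924 - 481 = 1443

1443


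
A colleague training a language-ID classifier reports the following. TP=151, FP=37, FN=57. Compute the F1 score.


Precision = 151/188 = 0.8032
Recall = 151/208 = 0.726
F1 = 2·P·R/(P+R) = 2·TP/(2·TP+FP+FN) = 302/(302+37+57) = 302/396 = 0.7626

0.7626


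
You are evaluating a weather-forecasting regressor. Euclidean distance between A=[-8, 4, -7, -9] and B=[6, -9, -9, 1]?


d = √((-8-6)² + (4+ 9)² + (-7+ 9)² + (-9-1)²)
  = √(196 + 169 + 4 + 100)
  = √469 = 21.6564

21.6564


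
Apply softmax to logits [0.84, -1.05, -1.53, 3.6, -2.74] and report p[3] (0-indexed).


Exponentials: e^0.84=2.3164, e^-1.05=0.3499, e^-1.53=0.2165, e^3.6=36.5982, e^-2.74=0.0646
Sum = 39.5456
Softmax = [0.0586, 0.0088, 0.0055, 0.9255, 0.0016]
p[3] = 36.5982/39.5456 = 0.9255

0.9255


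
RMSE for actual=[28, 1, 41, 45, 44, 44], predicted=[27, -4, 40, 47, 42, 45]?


MSE = 36/6 = 6
RMSE = √(36/6) = 2.4495

2.4495


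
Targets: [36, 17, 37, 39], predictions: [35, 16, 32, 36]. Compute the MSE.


Squared errors: (36-35)²=1, (17-16)²=1, (37-32)²=25, (39-36)²=9
Sum = 36
MSE = 36/4 = 9

9


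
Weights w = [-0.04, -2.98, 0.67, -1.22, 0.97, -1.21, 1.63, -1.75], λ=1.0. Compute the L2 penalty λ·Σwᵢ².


‖w‖₂² = (-0.04)² + (-2.98)² + (0.67)² + (-1.22)² + (0.97)² + (-1.21)² + (1.63)² + (-1.75)²
     = 0.0016 + 8.8804 + 0.4489 + 1.4884 + 0.9409 + 1.4641 + 2.6569 + 3.0625
     = 18.9437
λ·‖w‖₂² = 1.0·18.9437 = 18.9437

18.9437


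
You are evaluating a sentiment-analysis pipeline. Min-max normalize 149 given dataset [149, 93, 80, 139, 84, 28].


min=28, max=149
(149-28)/(149-28) = 121/121 = 1.0

1.0


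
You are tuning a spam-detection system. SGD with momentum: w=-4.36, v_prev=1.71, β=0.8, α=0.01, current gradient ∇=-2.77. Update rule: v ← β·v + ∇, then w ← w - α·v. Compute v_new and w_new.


v_new = 0.8·1.71 - 2.77 = 1.368 - 2.77 = -1.402
w_new = -4.36 - 0.01·-1.402 = -4.36 + 0.01402 = -4.34598

v_new=-1.402, w_new=-4.34598


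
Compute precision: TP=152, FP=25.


Precision = TP/(TP+FP)
= 152/(152+25)
= 152/177 = 85.88%

85.88%
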